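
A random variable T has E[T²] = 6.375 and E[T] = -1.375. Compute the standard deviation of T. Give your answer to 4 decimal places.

Var(T) = 6.375 − (-1.375)² = 4.484375
SD(T) = √4.484375 ≈ 2.1176

2.1176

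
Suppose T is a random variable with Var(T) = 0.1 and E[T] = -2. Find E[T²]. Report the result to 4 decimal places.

4.1000

E[T²] = Var(T) + (E[T])² = 0.1 + (-2)² = 4.1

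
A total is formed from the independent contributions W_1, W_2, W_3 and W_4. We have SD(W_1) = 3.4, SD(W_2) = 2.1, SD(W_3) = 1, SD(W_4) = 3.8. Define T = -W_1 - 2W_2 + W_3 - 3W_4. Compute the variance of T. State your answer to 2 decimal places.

V(W_1) = 11.56, V(W_2) = 4.41, V(W_3) = 1, V(W_4) = 14.44
By independence, V(T) = (-1)²V(W_1) + (-2)²V(W_2) + (1)²V(W_3) + (-3)²V(W_4)
= (-1)²·11.56 + (-2)²·4.41 + (1)²·1 + (-3)²·14.44 = 160.16

160.16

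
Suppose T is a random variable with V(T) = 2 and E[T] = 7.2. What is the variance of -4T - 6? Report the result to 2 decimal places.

32.00

V(-4T - 6) = (-4)²·V(T) = 16·2 = 32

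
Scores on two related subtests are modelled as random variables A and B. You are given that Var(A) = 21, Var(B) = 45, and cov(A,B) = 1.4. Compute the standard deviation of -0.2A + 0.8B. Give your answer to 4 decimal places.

Var(-0.2A + 0.8B) = (-0.2)²·Var(A) + (0.8)²·Var(B) + 2·(-0.2)·(0.8)·cov(A,B)
= 0.04·21 + 0.64·45 + -0.32·1.4 = 29.192
σ(-0.2A + 0.8B) = √29.192 ≈ 5.4030

5.4030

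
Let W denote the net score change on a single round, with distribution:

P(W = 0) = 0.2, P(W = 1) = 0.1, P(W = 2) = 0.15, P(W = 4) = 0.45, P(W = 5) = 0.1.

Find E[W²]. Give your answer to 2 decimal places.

E[W²] = (0)²(0.2) + (1)²(0.1) + (2)²(0.15) + (4)²(0.45) + (5)²(0.1) = 10.4

10.40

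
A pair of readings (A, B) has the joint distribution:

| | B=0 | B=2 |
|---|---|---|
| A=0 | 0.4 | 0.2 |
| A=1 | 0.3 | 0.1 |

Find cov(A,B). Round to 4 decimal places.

-0.0400

E[A] = 0.4,  E[B] = 0.6
E[AB] = 0.2
cov(A,B) = E[AB] − E[A]E[B] = 0.2 − (0.4)(0.6) = -0.04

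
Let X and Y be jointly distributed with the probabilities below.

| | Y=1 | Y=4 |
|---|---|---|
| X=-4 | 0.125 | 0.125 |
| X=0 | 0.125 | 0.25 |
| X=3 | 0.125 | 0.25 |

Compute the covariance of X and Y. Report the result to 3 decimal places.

E[X] = 0.125,  E[Y] = 2.875
E[XY] = 0.875
cov(X,Y) = E[XY] − E[X]E[Y] = 0.875 − (0.125)(2.875) = 0.515625

0.516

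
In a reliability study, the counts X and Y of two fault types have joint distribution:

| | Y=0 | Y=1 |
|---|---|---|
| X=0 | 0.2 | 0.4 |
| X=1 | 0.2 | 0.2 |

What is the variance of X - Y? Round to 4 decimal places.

E[X] = 0.4,  E[Y] = 0.6,  E[XY] = 0.2
V(X) = 0.4 − (0.4)² = 0.24;  V(Y) = 0.6 − (0.6)² = 0.24
Cov(X,Y) = 0.2 − (0.4)(0.6) = -0.04
V(X - Y) = (1)²·0.24 + (-1)²·0.24 + 2·(1)·(-1)·-0.04 = 0.56

0.5600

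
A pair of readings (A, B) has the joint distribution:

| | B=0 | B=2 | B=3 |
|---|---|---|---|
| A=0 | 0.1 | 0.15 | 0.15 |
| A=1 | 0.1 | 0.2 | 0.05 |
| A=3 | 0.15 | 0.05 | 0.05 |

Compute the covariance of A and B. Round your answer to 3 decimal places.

E[A] = 1.1,  E[B] = 1.55
E[AB] = 1.3
cov(A,B) = E[AB] − E[A]E[B] = 1.3 − (1.1)(1.55) = -0.405

-0.405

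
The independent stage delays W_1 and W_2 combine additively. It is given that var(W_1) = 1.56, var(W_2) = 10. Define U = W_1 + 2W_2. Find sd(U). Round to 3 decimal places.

By independence, var(U) = (1)²var(W_1) + (2)²var(W_2)
= (1)²·1.56 + (2)²·10 = 41.56
sd(U) = √41.56 ≈ 6.447

6.447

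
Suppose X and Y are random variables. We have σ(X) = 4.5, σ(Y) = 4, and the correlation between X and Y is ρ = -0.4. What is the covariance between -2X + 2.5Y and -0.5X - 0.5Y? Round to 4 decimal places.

2.0500

var(X) = (4.5)² = 20.25;  var(Y) = (4)² = 16
Cov(X,Y) = ρ·σ(X)·σ(Y) = -0.4·4.5·4 = -7.2
Cov(-2X + 2.5Y, -0.5X - 0.5Y) = (-2)(-0.5)var(X) + (2.5)(-0.5)var(Y) + [(-2)(-0.5) + (2.5)(-0.5)]Cov(X,Y)
= 1·20.25 + -1.25·16 + -0.25·-7.2 = 2.05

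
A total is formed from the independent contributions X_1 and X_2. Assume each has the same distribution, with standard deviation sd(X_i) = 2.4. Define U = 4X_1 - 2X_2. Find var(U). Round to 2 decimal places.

var(X_i) = (2.4)² = 5.76
By independence, var(U) = (4)²var(X_1) + (-2)²var(X_2)
= (4)²·5.76 + (-2)²·5.76 = 115.2

115.20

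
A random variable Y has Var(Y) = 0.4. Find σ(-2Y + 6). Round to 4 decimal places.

Var(-2Y + 6) = (-2)²·0.4 = 1.6
σ(-2Y + 6) = √1.6 ≈ 1.2649

1.2649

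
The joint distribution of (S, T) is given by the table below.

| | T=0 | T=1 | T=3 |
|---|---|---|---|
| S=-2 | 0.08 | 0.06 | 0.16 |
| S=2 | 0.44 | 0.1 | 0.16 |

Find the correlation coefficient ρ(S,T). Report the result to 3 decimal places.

-0.333

E[S] = 0.8,  E[T] = 1.12
E[ST] = 0.08
Cov(S,T) = E[ST] − E[S]E[T] = 0.08 − (0.8)(1.12) = -0.816
var(S) = 3.36,  var(T) = 1.7856
ρ = -0.816 / √(3.36·1.7856) ≈ -0.333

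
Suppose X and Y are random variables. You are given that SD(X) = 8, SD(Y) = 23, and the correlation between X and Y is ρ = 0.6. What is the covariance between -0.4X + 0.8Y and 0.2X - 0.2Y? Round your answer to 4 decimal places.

V(X) = (8)² = 64;  V(Y) = (23)² = 529
Cov(X,Y) = ρ·SD(X)·SD(Y) = 0.6·8·23 = 110.4
Cov(-0.4X + 0.8Y, 0.2X - 0.2Y) = (-0.4)(0.2)V(X) + (0.8)(-0.2)V(Y) + [(-0.4)(-0.2) + (0.8)(0.2)]Cov(X,Y)
= -0.08·64 + -0.16·529 + 0.24·110.4 = -63.264

-63.2640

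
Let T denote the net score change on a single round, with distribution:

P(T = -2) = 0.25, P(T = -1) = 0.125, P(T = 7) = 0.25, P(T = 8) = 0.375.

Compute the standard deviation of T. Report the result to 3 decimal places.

4.512

E[T] = (-2)(0.25) + (-1)(0.125) + (7)(0.25) + (8)(0.375) = 4.125
E[T²] = (-2)²(0.25) + (-1)²(0.125) + (7)²(0.25) + (8)²(0.375) = 37.375
var(T) = E[T²] − (E[T])² = 37.375 − (4.125)² = 20.359375
SD(T) = √20.359375 ≈ 4.512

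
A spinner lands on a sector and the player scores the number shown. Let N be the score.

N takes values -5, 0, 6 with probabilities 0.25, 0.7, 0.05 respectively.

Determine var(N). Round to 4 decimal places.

7.1475

E[N] = (-5)(0.25) + (0)(0.7) + (6)(0.05) = -0.95
E[N²] = (-5)²(0.25) + (0)²(0.7) + (6)²(0.05) = 8.05
var(N) = E[N²] − (E[N])² = 8.05 − (-0.95)² = 7.1475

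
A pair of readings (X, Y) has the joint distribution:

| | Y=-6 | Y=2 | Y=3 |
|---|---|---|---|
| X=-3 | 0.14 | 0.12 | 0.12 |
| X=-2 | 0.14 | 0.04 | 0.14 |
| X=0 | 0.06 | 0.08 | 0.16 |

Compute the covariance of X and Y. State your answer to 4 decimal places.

0.8660

E[X] = -1.78,  E[Y] = -0.3
E[XY] = 1.4
cov(X,Y) = E[XY] − E[X]E[Y] = 1.4 − (-1.78)(-0.3) = 0.866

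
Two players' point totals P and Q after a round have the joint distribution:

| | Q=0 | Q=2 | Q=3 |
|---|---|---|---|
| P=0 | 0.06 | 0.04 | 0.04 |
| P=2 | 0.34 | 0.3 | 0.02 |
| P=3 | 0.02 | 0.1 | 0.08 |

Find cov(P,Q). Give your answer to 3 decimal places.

0.144

E[P] = 1.92,  E[Q] = 1.3
E[PQ] = 2.64
cov(P,Q) = E[PQ] − E[P]E[Q] = 2.64 − (1.92)(1.3) = 0.144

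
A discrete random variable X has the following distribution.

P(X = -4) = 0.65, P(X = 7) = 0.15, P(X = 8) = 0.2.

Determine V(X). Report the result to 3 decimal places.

E[X] = (-4)(0.65) + (7)(0.15) + (8)(0.2) = 0.05
E[X²] = (-4)²(0.65) + (7)²(0.15) + (8)²(0.2) = 30.55
V(X) = E[X²] − (E[X])² = 30.55 − (0.05)² = 30.5475

30.548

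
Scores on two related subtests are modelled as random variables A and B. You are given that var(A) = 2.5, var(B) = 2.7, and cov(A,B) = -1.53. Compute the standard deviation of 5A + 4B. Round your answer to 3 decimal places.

var(5A + 4B) = (5)²·var(A) + (4)²·var(B) + 2·(5)·(4)·cov(A,B)
= 25·2.5 + 16·2.7 + 40·-1.53 = 44.5
sd(5A + 4B) = √44.5 ≈ 6.671

6.671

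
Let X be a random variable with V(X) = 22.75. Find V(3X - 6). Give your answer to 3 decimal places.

204.750

V(3X - 6) = (3)²·V(X) = 9·22.75 = 204.75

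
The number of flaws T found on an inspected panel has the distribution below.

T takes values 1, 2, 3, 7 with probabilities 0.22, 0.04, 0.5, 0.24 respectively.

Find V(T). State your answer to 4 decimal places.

E[T] = (1)(0.22) + (2)(0.04) + (3)(0.5) + (7)(0.24) = 3.48
E[T²] = (1)²(0.22) + (2)²(0.04) + (3)²(0.5) + (7)²(0.24) = 16.64
V(T) = E[T²] − (E[T])² = 16.64 − (3.48)² = 4.5296

4.5296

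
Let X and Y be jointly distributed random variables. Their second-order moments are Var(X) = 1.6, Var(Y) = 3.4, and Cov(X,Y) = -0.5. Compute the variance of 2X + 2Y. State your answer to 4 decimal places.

Var(2X + 2Y) = (2)²·Var(X) + (2)²·Var(Y) + 2·(2)·(2)·Cov(X,Y)
= 4·1.6 + 4·3.4 + 8·-0.5 = 16

16.0000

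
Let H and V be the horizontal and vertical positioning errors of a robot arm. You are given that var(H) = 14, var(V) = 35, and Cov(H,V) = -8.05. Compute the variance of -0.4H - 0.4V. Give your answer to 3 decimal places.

5.264

var(-0.4H - 0.4V) = (-0.4)²·var(H) + (-0.4)²·var(V) + 2·(-0.4)·(-0.4)·Cov(H,V)
= 0.16·14 + 0.16·35 + 0.32·-8.05 = 5.264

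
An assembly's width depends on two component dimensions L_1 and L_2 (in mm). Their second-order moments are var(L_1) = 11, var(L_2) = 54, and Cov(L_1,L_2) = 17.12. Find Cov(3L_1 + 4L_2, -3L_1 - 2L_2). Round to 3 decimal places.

-839.160

Cov(3L_1 + 4L_2, -3L_1 - 2L_2) = (3)(-3)var(L_1) + (4)(-2)var(L_2) + [(3)(-2) + (4)(-3)]Cov(L_1,L_2)
= -9·11 + -8·54 + -18·17.12 = -839.16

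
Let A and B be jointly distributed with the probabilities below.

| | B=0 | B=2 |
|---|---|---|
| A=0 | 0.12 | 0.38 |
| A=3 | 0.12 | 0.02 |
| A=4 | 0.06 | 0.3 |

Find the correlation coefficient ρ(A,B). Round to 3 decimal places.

E[A] = 1.86,  E[B] = 1.4
E[AB] = 2.52
Cov(A,B) = E[AB] − E[A]E[B] = 2.52 − (1.86)(1.4) = -0.084
Var(A) = 3.5604,  Var(B) = 0.84
ρ = -0.084 / √(3.5604·0.84) ≈ -0.049

-0.049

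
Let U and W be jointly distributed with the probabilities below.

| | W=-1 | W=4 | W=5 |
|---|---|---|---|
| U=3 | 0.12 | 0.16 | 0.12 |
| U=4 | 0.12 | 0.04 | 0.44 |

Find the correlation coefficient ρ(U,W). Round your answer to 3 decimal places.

0.184

E[U] = 3.6,  E[W] = 3.36
E[UW] = 12.32
cov(U,W) = E[UW] − E[U]E[W] = 12.32 − (3.6)(3.36) = 0.224
Var(U) = 0.24,  Var(W) = 6.1504
ρ = 0.224 / √(0.24·6.1504) ≈ 0.184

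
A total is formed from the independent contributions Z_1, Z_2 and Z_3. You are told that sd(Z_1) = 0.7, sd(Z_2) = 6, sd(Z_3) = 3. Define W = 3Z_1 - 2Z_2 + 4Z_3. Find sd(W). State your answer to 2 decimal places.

17.10

Var(Z_1) = 0.49, Var(Z_2) = 36, Var(Z_3) = 9
By independence, Var(W) = (3)²Var(Z_1) + (-2)²Var(Z_2) + (4)²Var(Z_3)
= (3)²·0.49 + (-2)²·36 + (4)²·9 = 292.41
sd(W) = √292.41 ≈ 17.10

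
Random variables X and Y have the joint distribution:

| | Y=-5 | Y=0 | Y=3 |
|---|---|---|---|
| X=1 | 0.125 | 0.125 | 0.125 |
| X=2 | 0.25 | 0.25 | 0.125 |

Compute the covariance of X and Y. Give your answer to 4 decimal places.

E[X] = 1.625,  E[Y] = -1.125
E[XY] = -2
Cov(X,Y) = E[XY] − E[X]E[Y] = -2 − (1.625)(-1.125) = -0.171875

-0.1719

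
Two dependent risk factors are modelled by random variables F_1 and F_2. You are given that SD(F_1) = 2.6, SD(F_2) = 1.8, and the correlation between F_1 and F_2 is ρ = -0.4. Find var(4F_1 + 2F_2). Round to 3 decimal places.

91.168

var(F_1) = (2.6)² = 6.76;  var(F_2) = (1.8)² = 3.24
Cov(F_1,F_2) = ρ·SD(F_1)·SD(F_2) = -0.4·2.6·1.8 = -1.872
var(4F_1 + 2F_2) = (4)²·var(F_1) + (2)²·var(F_2) + 2·(4)·(2)·Cov(F_1,F_2)
= 16·6.76 + 4·3.24 + 16·-1.872 = 91.168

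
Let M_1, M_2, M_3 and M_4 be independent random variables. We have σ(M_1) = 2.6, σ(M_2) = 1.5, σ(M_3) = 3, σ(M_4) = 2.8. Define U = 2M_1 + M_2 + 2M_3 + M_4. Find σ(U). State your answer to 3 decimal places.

var(M_1) = 6.76, var(M_2) = 2.25, var(M_3) = 9, var(M_4) = 7.84
By independence, var(U) = (2)²var(M_1) + (1)²var(M_2) + (2)²var(M_3) + (1)²var(M_4)
= (2)²·6.76 + (1)²·2.25 + (2)²·9 + (1)²·7.84 = 73.13
σ(U) = √73.13 ≈ 8.552

8.552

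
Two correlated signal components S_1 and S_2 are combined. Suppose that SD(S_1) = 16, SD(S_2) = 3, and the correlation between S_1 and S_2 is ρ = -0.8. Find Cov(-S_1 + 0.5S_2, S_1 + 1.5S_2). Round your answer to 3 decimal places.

-210.850

Var(S_1) = (16)² = 256;  Var(S_2) = (3)² = 9
Cov(S_1,S_2) = ρ·SD(S_1)·SD(S_2) = -0.8·16·3 = -38.4
Cov(-S_1 + 0.5S_2, S_1 + 1.5S_2) = (-1)(1)Var(S_1) + (0.5)(1.5)Var(S_2) + [(-1)(1.5) + (0.5)(1)]Cov(S_1,S_2)
= -1·256 + 0.75·9 + -1·-38.4 = -210.85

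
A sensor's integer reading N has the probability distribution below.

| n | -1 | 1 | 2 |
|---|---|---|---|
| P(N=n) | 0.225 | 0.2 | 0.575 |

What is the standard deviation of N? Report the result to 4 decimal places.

1.2080

E[N] = (-1)(0.225) + (1)(0.2) + (2)(0.575) = 1.125
E[N²] = (-1)²(0.225) + (1)²(0.2) + (2)²(0.575) = 2.725
V(N) = E[N²] − (E[N])² = 2.725 − (1.125)² = 1.459375
σ(N) = √1.459375 ≈ 1.2080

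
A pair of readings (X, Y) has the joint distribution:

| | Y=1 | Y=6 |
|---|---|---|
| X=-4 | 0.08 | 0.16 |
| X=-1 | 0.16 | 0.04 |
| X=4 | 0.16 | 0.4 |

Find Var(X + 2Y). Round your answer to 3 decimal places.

41.274

E[X] = 1.08,  E[Y] = 4,  E[XY] = 5.68
Var(X) = 13 − (1.08)² = 11.8336;  Var(Y) = 22 − (4)² = 6
Cov(X,Y) = 5.68 − (1.08)(4) = 1.36
Var(X + 2Y) = (1)²·11.8336 + (2)²·6 + 2·(1)·(2)·1.36 = 41.2736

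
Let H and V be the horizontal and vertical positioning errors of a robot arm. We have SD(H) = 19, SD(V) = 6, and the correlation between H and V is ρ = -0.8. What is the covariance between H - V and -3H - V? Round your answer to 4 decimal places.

var(H) = (19)² = 361;  var(V) = (6)² = 36
Cov(H,V) = ρ·SD(H)·SD(V) = -0.8·19·6 = -91.2
Cov(H - V, -3H - V) = (1)(-3)var(H) + (-1)(-1)var(V) + [(1)(-1) + (-1)(-3)]Cov(H,V)
= -3·361 + 1·36 + 2·-91.2 = -1229.4

-1229.4000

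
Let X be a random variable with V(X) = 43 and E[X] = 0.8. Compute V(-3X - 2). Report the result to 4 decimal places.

V(-3X - 2) = (-3)²·V(X) = 9·43 = 387

387.0000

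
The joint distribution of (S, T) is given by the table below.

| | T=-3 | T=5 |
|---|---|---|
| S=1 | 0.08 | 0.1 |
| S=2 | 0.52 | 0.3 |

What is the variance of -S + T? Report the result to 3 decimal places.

E[S] = 1.82,  E[T] = 0.2,  E[ST] = 0.14
V(S) = 3.46 − (1.82)² = 0.1476;  V(T) = 15.4 − (0.2)² = 15.36
Cov(S,T) = 0.14 − (1.82)(0.2) = -0.224
V(-S + T) = (-1)²·0.1476 + (1)²·15.36 + 2·(-1)·(1)·-0.224 = 15.9556

15.956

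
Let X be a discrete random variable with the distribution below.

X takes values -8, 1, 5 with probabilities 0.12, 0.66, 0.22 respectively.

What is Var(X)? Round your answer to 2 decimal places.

E[X] = (-8)(0.12) + (1)(0.66) + (5)(0.22) = 0.8
E[X²] = (-8)²(0.12) + (1)²(0.66) + (5)²(0.22) = 13.84
Var(X) = E[X²] − (E[X])² = 13.84 − (0.8)² = 13.2

13.20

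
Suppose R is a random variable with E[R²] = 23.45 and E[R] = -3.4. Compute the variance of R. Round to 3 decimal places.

11.890

Var(R) = 23.45 − (-3.4)² = 11.89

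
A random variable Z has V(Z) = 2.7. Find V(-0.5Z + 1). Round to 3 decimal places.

V(-0.5Z + 1) = (-0.5)²·V(Z) = 0.25·2.7 = 0.675

0.675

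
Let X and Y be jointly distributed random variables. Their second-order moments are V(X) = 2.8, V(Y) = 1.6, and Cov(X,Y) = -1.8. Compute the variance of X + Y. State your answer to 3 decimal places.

V(X + Y) = (1)²·V(X) + (1)²·V(Y) + 2·(1)·(1)·Cov(X,Y)
= 1·2.8 + 1·1.6 + 2·-1.8 = 0.8

0.800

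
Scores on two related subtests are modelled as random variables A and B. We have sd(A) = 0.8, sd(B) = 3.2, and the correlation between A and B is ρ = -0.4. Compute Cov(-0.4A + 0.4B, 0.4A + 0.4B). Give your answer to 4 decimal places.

1.5360

Var(A) = (0.8)² = 0.64;  Var(B) = (3.2)² = 10.24
Cov(A,B) = ρ·sd(A)·sd(B) = -0.4·0.8·3.2 = -1.024
Cov(-0.4A + 0.4B, 0.4A + 0.4B) = (-0.4)(0.4)Var(A) + (0.4)(0.4)Var(B) + [(-0.4)(0.4) + (0.4)(0.4)]Cov(A,B)
= -0.16·0.64 + 0.16·10.24 + 0·-1.024 = 1.536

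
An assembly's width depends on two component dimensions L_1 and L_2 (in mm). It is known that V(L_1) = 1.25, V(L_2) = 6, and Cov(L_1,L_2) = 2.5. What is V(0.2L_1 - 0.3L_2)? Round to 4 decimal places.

V(0.2L_1 - 0.3L_2) = (0.2)²·V(L_1) + (-0.3)²·V(L_2) + 2·(0.2)·(-0.3)·Cov(L_1,L_2)
= 0.04·1.25 + 0.09·6 + -0.12·2.5 = 0.29

0.2900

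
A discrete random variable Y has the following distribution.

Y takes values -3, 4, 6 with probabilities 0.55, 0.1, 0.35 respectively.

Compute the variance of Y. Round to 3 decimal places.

E[Y] = (-3)(0.55) + (4)(0.1) + (6)(0.35) = 0.85
E[Y²] = (-3)²(0.55) + (4)²(0.1) + (6)²(0.35) = 19.15
Var(Y) = E[Y²] − (E[Y])² = 19.15 − (0.85)² = 18.4275

18.428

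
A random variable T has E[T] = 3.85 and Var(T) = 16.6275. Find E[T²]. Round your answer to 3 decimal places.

E[T²] = Var(T) + (E[T])² = 16.6275 + (3.85)² = 31.45

31.450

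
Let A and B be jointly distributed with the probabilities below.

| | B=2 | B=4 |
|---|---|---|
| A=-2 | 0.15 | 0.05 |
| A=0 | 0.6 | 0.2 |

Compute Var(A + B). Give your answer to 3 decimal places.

E[A] = -0.4,  E[B] = 2.5,  E[AB] = -1
Var(A) = 0.8 − (-0.4)² = 0.64;  Var(B) = 7 − (2.5)² = 0.75
Cov(A,B) = -1 − (-0.4)(2.5) = 0
Var(A + B) = (1)²·0.64 + (1)²·0.75 + 2·(1)·(1)·0 = 1.39

1.390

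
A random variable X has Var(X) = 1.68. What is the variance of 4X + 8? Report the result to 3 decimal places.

26.880

Var(4X + 8) = (4)²·Var(X) = 16·1.68 = 26.88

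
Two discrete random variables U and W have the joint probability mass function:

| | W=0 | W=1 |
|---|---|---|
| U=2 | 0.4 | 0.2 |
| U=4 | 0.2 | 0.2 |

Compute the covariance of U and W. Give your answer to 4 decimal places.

E[U] = 2.8,  E[W] = 0.4
E[UW] = 1.2
Cov(U,W) = E[UW] − E[U]E[W] = 1.2 − (2.8)(0.4) = 0.08

0.0800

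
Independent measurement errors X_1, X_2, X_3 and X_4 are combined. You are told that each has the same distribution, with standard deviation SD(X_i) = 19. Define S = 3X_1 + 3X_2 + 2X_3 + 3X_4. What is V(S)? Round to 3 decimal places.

11191.000

V(X_i) = (19)² = 361
By independence, V(S) = (3)²V(X_1) + (3)²V(X_2) + (2)²V(X_3) + (3)²V(X_4)
= (3)²·361 + (3)²·361 + (2)²·361 + (3)²·361 = 11191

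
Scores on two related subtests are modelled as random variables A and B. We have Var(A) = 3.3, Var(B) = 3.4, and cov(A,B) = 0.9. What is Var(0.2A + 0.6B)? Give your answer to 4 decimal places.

Var(0.2A + 0.6B) = (0.2)²·Var(A) + (0.6)²·Var(B) + 2·(0.2)·(0.6)·cov(A,B)
= 0.04·3.3 + 0.36·3.4 + 0.24·0.9 = 1.572

1.5720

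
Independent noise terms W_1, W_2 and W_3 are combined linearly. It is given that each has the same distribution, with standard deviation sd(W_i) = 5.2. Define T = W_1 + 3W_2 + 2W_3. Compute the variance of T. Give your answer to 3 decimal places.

378.560

Var(W_i) = (5.2)² = 27.04
By independence, Var(T) = (1)²Var(W_1) + (3)²Var(W_2) + (2)²Var(W_3)
= (1)²·27.04 + (3)²·27.04 + (2)²·27.04 = 378.56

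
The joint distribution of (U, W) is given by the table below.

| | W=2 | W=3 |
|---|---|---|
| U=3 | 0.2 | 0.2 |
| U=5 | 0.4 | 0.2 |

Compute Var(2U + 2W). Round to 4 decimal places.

E[U] = 4.2,  E[W] = 2.4,  E[UW] = 10
Var(U) = 18.6 − (4.2)² = 0.96;  Var(W) = 6 − (2.4)² = 0.24
Cov(U,W) = 10 − (4.2)(2.4) = -0.08
Var(2U + 2W) = (2)²·0.96 + (2)²·0.24 + 2·(2)·(2)·-0.08 = 4.16

4.1600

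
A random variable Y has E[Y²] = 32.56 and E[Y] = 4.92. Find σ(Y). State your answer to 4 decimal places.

2.8903

V(Y) = 32.56 − (4.92)² = 8.3536
σ(Y) = √8.3536 ≈ 2.8903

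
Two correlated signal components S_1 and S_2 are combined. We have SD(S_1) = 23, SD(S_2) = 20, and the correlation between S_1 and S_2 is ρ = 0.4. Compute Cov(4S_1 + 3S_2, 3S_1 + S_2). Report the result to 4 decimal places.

V(S_1) = (23)² = 529;  V(S_2) = (20)² = 400
Cov(S_1,S_2) = ρ·SD(S_1)·SD(S_2) = 0.4·23·20 = 184
Cov(4S_1 + 3S_2, 3S_1 + S_2) = (4)(3)V(S_1) + (3)(1)V(S_2) + [(4)(1) + (3)(3)]Cov(S_1,S_2)
= 12·529 + 3·400 + 13·184 = 9940

9940.0000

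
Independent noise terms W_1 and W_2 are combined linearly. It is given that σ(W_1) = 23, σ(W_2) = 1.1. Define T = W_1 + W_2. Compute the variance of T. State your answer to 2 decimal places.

530.21

V(W_1) = 529, V(W_2) = 1.21
By independence, V(T) = (1)²V(W_1) + (1)²V(W_2)
= (1)²·529 + (1)²·1.21 = 530.21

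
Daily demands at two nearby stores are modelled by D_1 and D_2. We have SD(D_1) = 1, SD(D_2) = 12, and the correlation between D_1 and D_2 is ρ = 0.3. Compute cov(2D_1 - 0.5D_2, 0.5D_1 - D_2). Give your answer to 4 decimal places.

var(D_1) = (1)² = 1;  var(D_2) = (12)² = 144
cov(D_1,D_2) = ρ·SD(D_1)·SD(D_2) = 0.3·1·12 = 3.6
cov(2D_1 - 0.5D_2, 0.5D_1 - D_2) = (2)(0.5)var(D_1) + (-0.5)(-1)var(D_2) + [(2)(-1) + (-0.5)(0.5)]cov(D_1,D_2)
= 1·1 + 0.5·144 + -2.25·3.6 = 64.9

64.9000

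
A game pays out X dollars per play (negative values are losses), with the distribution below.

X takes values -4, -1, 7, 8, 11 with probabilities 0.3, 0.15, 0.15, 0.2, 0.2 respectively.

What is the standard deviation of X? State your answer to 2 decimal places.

6.09

E[X] = (-4)(0.3) + (-1)(0.15) + (7)(0.15) + (8)(0.2) + (11)(0.2) = 3.5
E[X²] = (-4)²(0.3) + (-1)²(0.15) + (7)²(0.15) + (8)²(0.2) + (11)²(0.2) = 49.3
Var(X) = E[X²] − (E[X])² = 49.3 − (3.5)² = 37.05
SD(X) = √37.05 ≈ 6.09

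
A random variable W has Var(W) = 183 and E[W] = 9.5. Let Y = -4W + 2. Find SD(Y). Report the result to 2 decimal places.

Var(-4W + 2) = (-4)²·183 = 2928
SD(Y) = √2928 ≈ 54.11

54.11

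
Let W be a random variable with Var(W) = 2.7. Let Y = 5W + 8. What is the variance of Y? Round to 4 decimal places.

67.5000

Var(5W + 8) = (5)²·Var(W) = 25·2.7 = 67.5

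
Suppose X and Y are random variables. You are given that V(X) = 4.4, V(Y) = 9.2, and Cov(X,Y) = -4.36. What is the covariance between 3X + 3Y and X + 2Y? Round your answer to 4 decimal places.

29.1600

Cov(3X + 3Y, X + 2Y) = (3)(1)V(X) + (3)(2)V(Y) + [(3)(2) + (3)(1)]Cov(X,Y)
= 3·4.4 + 6·9.2 + 9·-4.36 = 29.16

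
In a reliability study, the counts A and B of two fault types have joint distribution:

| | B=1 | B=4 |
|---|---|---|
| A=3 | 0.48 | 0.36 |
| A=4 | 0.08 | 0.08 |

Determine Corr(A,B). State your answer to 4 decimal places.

E[A] = 3.16,  E[B] = 2.32
E[AB] = 7.36
Cov(A,B) = E[AB] − E[A]E[B] = 7.36 − (3.16)(2.32) = 0.0288
V(A) = 0.1344,  V(B) = 2.2176
ρ = 0.0288 / √(0.1344·2.2176) ≈ 0.0528

0.0528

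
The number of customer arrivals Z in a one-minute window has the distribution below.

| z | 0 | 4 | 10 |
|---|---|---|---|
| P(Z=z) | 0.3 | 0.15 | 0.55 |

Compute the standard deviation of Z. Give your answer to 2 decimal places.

4.49

E[Z] = (0)(0.3) + (4)(0.15) + (10)(0.55) = 6.1
E[Z²] = (0)²(0.3) + (4)²(0.15) + (10)²(0.55) = 57.4
var(Z) = E[Z²] − (E[Z])² = 57.4 − (6.1)² = 20.19
sd(Z) = √20.19 ≈ 4.49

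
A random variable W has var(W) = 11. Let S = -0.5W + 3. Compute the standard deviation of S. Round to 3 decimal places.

var(-0.5W + 3) = (-0.5)²·11 = 2.75
σ(S) = √2.75 ≈ 1.658

1.658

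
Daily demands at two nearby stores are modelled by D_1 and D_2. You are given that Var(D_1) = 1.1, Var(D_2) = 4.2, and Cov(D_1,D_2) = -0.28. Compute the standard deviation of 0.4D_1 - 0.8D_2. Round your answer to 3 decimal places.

Var(0.4D_1 - 0.8D_2) = (0.4)²·Var(D_1) + (-0.8)²·Var(D_2) + 2·(0.4)·(-0.8)·Cov(D_1,D_2)
= 0.16·1.1 + 0.64·4.2 + -0.64·-0.28 = 3.0432
SD(0.4D_1 - 0.8D_2) = √3.0432 ≈ 1.744

1.744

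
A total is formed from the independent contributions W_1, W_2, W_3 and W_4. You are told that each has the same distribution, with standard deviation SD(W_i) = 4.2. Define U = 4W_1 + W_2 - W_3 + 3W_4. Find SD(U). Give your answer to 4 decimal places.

21.8238

Var(W_i) = (4.2)² = 17.64
By independence, Var(U) = (4)²Var(W_1) + (1)²Var(W_2) + (-1)²Var(W_3) + (3)²Var(W_4)
= (4)²·17.64 + (1)²·17.64 + (-1)²·17.64 + (3)²·17.64 = 476.28
SD(U) = √476.28 ≈ 21.8238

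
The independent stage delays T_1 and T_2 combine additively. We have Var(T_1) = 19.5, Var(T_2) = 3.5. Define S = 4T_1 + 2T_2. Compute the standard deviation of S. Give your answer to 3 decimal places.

By independence, Var(S) = (4)²Var(T_1) + (2)²Var(T_2)
= (4)²·19.5 + (2)²·3.5 = 326
σ(S) = √326 ≈ 18.055

18.055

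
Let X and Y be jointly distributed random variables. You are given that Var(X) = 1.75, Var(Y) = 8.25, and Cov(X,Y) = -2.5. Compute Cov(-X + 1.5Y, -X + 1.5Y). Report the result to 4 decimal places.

27.8125

Cov(-X + 1.5Y, -X + 1.5Y) = (-1)(-1)Var(X) + (1.5)(1.5)Var(Y) + [(-1)(1.5) + (1.5)(-1)]Cov(X,Y)
= 1·1.75 + 2.25·8.25 + -3·-2.5 = 27.8125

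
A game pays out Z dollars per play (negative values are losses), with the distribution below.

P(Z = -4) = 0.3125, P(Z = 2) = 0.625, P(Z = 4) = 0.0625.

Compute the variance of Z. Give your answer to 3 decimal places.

E[Z] = (-4)(0.3125) + (2)(0.625) + (4)(0.0625) = 0.25
E[Z²] = (-4)²(0.3125) + (2)²(0.625) + (4)²(0.0625) = 8.5
Var(Z) = E[Z²] − (E[Z])² = 8.5 − (0.25)² = 8.4375

8.438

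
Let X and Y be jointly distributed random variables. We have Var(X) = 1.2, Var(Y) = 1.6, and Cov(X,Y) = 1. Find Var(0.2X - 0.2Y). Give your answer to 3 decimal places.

0.032

Var(0.2X - 0.2Y) = (0.2)²·Var(X) + (-0.2)²·Var(Y) + 2·(0.2)·(-0.2)·Cov(X,Y)
= 0.04·1.2 + 0.04·1.6 + -0.08·1 = 0.032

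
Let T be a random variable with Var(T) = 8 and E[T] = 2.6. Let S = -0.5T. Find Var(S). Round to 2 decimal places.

Var(-0.5T) = (-0.5)²·Var(T) = 0.25·8 = 2

2.00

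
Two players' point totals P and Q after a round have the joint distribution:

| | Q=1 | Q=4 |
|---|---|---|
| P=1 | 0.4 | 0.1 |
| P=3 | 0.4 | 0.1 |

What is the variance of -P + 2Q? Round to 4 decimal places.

6.7600

E[P] = 2,  E[Q] = 1.6,  E[PQ] = 3.2
var(P) = 5 − (2)² = 1;  var(Q) = 4 − (1.6)² = 1.44
Cov(P,Q) = 3.2 − (2)(1.6) = 0
var(-P + 2Q) = (-1)²·1 + (2)²·1.44 + 2·(-1)·(2)·0 = 6.76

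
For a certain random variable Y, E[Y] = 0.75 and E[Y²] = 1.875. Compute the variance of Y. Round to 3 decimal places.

Var(Y) = 1.875 − (0.75)² = 1.3125

1.313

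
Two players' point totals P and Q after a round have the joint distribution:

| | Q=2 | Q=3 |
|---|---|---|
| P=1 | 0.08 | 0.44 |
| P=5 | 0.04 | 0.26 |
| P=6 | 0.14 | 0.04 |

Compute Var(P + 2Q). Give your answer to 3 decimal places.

4.404

E[P] = 3.1,  E[Q] = 2.74,  E[PQ] = 8.18
Var(P) = 14.5 − (3.1)² = 4.89;  Var(Q) = 7.7 − (2.74)² = 0.1924
Cov(P,Q) = 8.18 − (3.1)(2.74) = -0.314
Var(P + 2Q) = (1)²·4.89 + (2)²·0.1924 + 2·(1)·(2)·-0.314 = 4.4036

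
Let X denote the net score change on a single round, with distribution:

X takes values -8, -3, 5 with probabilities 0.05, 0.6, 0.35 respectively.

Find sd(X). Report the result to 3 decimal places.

E[X] = (-8)(0.05) + (-3)(0.6) + (5)(0.35) = -0.45
E[X²] = (-8)²(0.05) + (-3)²(0.6) + (5)²(0.35) = 17.35
Var(X) = E[X²] − (E[X])² = 17.35 − (-0.45)² = 17.1475
sd(X) = √17.1475 ≈ 4.141

4.141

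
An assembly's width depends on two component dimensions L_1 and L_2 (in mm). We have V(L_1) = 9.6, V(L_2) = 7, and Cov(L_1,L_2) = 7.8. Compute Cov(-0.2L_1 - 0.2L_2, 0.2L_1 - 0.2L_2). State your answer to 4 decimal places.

-0.1040

Cov(-0.2L_1 - 0.2L_2, 0.2L_1 - 0.2L_2) = (-0.2)(0.2)V(L_1) + (-0.2)(-0.2)V(L_2) + [(-0.2)(-0.2) + (-0.2)(0.2)]Cov(L_1,L_2)
= -0.04·9.6 + 0.04·7 + 0·7.8 = -0.104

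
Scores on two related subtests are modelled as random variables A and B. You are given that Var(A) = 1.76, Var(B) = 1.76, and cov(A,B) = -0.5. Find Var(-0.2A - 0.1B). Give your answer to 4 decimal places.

Var(-0.2A - 0.1B) = (-0.2)²·Var(A) + (-0.1)²·Var(B) + 2·(-0.2)·(-0.1)·cov(A,B)
= 0.04·1.76 + 0.01·1.76 + 0.04·-0.5 = 0.068

0.0680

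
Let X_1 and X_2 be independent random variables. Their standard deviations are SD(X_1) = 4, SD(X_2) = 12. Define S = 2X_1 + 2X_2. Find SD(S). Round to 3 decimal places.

Var(X_1) = 16, Var(X_2) = 144
By independence, Var(S) = (2)²Var(X_1) + (2)²Var(X_2)
= (2)²·16 + (2)²·144 = 640
SD(S) = √640 ≈ 25.298

25.298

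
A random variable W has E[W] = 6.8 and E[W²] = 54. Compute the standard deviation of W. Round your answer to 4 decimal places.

2.7857

Var(W) = 54 − (6.8)² = 7.76
σ(W) = √7.76 ≈ 2.7857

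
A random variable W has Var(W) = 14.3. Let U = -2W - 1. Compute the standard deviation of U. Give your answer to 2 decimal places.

7.56

Var(-2W - 1) = (-2)²·14.3 = 57.2
σ(U) = √57.2 ≈ 7.56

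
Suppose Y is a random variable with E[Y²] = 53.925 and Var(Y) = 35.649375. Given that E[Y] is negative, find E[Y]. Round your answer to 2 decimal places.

-4.28

(E[Y])² = E[Y²] − Var(Y) = 53.925 − 35.649375 = 18.275625
E[Y] = −√18.275625 = -4.275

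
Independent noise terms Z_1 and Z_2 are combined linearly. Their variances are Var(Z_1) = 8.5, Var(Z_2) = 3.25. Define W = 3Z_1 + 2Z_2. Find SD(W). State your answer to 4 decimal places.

By independence, Var(W) = (3)²Var(Z_1) + (2)²Var(Z_2)
= (3)²·8.5 + (2)²·3.25 = 89.5
SD(W) = √89.5 ≈ 9.4604

9.4604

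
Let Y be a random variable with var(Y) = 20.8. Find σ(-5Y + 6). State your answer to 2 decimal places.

22.80

var(-5Y + 6) = (-5)²·20.8 = 520
σ(-5Y + 6) = √520 ≈ 22.80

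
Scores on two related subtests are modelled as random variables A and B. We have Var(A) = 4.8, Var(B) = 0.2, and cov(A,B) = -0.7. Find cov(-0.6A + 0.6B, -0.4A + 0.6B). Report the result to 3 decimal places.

1.644

cov(-0.6A + 0.6B, -0.4A + 0.6B) = (-0.6)(-0.4)Var(A) + (0.6)(0.6)Var(B) + [(-0.6)(0.6) + (0.6)(-0.4)]cov(A,B)
= 0.24·4.8 + 0.36·0.2 + -0.6·-0.7 = 1.644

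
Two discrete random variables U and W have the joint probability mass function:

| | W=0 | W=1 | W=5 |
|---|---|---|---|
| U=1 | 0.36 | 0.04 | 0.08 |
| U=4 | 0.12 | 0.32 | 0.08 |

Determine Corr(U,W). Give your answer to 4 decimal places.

0.1347

E[U] = 2.56,  E[W] = 1.16
E[UW] = 3.32
Cov(U,W) = E[UW] − E[U]E[W] = 3.32 − (2.56)(1.16) = 0.3504
var(U) = 2.2464,  var(W) = 3.0144
ρ = 0.3504 / √(2.2464·3.0144) ≈ 0.1347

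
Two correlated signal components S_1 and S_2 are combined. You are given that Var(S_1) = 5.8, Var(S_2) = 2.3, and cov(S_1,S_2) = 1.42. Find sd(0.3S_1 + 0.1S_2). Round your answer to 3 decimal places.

Var(0.3S_1 + 0.1S_2) = (0.3)²·Var(S_1) + (0.1)²·Var(S_2) + 2·(0.3)·(0.1)·cov(S_1,S_2)
= 0.09·5.8 + 0.01·2.3 + 0.06·1.42 = 0.6302
sd(0.3S_1 + 0.1S_2) = √0.6302 ≈ 0.794

0.794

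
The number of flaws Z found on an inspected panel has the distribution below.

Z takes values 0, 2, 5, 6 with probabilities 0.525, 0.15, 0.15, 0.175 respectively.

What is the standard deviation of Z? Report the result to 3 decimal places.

E[Z] = (0)(0.525) + (2)(0.15) + (5)(0.15) + (6)(0.175) = 2.1
E[Z²] = (0)²(0.525) + (2)²(0.15) + (5)²(0.15) + (6)²(0.175) = 10.65
Var(Z) = E[Z²] − (E[Z])² = 10.65 − (2.1)² = 6.24
sd(Z) = √6.24 ≈ 2.498

2.498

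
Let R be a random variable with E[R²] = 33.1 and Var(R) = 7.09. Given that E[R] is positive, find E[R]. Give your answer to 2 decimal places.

5.10

(E[R])² = E[R²] − Var(R) = 33.1 − 7.09 = 26.01
E[R] = √26.01 = 5.1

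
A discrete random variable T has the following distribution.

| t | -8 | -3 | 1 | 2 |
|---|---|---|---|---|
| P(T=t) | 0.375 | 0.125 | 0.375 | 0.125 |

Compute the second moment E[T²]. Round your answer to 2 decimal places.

26.00

E[T²] = (-8)²(0.375) + (-3)²(0.125) + (1)²(0.375) + (2)²(0.125) = 26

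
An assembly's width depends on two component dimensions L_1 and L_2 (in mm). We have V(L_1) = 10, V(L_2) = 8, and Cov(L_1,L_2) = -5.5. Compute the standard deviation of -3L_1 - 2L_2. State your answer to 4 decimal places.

7.4833

V(-3L_1 - 2L_2) = (-3)²·V(L_1) + (-2)²·V(L_2) + 2·(-3)·(-2)·Cov(L_1,L_2)
= 9·10 + 4·8 + 12·-5.5 = 56
σ(-3L_1 - 2L_2) = √56 ≈ 7.4833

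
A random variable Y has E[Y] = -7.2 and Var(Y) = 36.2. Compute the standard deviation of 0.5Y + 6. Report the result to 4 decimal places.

3.0083

Var(0.5Y + 6) = (0.5)²·36.2 = 9.05
σ(0.5Y + 6) = √9.05 ≈ 3.0083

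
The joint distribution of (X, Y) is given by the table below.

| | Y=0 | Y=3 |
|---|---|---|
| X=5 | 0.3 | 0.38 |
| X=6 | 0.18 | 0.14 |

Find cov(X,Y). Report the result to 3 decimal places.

-0.079

E[X] = 5.32,  E[Y] = 1.56
E[XY] = 8.22
cov(X,Y) = E[XY] − E[X]E[Y] = 8.22 − (5.32)(1.56) = -0.0792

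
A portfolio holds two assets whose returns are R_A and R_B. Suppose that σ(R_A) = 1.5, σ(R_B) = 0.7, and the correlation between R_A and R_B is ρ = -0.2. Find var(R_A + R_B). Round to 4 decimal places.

var(R_A) = (1.5)² = 2.25;  var(R_B) = (0.7)² = 0.49
Cov(R_A,R_B) = ρ·σ(R_A)·σ(R_B) = -0.2·1.5·0.7 = -0.21
var(R_A + R_B) = (1)²·var(R_A) + (1)²·var(R_B) + 2·(1)·(1)·Cov(R_A,R_B)
= 1·2.25 + 1·0.49 + 2·-0.21 = 2.32

2.3200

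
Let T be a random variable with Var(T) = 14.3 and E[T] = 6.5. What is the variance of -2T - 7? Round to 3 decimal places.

Var(-2T - 7) = (-2)²·Var(T) = 4·14.3 = 57.2

57.200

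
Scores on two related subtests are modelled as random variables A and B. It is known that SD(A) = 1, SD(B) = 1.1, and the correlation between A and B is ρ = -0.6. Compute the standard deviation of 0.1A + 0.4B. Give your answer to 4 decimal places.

V(A) = (1)² = 1;  V(B) = (1.1)² = 1.21
cov(A,B) = ρ·SD(A)·SD(B) = -0.6·1·1.1 = -0.66
V(0.1A + 0.4B) = (0.1)²·V(A) + (0.4)²·V(B) + 2·(0.1)·(0.4)·cov(A,B)
= 0.01·1 + 0.16·1.21 + 0.08·-0.66 = 0.1508
SD(0.1A + 0.4B) = √0.1508 ≈ 0.3883

0.3883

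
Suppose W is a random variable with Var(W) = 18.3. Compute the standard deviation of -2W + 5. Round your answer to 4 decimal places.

8.5557

Var(-2W + 5) = (-2)²·18.3 = 73.2
σ(-2W + 5) = √73.2 ≈ 8.5557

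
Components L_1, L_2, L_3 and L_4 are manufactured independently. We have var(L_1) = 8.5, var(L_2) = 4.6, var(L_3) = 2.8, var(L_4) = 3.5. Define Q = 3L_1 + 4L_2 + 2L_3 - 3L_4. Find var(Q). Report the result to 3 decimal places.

By independence, var(Q) = (3)²var(L_1) + (4)²var(L_2) + (2)²var(L_3) + (-3)²var(L_4)
= (3)²·8.5 + (4)²·4.6 + (2)²·2.8 + (-3)²·3.5 = 192.8

192.800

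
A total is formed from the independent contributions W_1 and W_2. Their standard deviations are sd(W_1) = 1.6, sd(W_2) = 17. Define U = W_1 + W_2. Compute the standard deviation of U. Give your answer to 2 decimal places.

17.08

Var(W_1) = 2.56, Var(W_2) = 289
By independence, Var(U) = (1)²Var(W_1) + (1)²Var(W_2)
= (1)²·2.56 + (1)²·289 = 291.56
sd(U) = √291.56 ≈ 17.08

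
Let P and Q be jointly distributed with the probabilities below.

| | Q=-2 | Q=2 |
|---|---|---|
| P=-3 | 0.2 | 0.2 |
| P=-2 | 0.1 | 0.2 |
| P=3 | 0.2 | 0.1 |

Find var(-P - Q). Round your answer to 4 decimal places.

8.6900

E[P] = -0.9,  E[Q] = 0,  E[PQ] = -1
var(P) = 7.5 − (-0.9)² = 6.69;  var(Q) = 4 − (0)² = 4
Cov(P,Q) = -1 − (-0.9)(0) = -1
var(-P - Q) = (-1)²·6.69 + (-1)²·4 + 2·(-1)·(-1)·-1 = 8.69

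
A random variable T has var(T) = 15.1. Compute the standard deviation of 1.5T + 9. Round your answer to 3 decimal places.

var(1.5T + 9) = (1.5)²·15.1 = 33.975
SD(1.5T + 9) = √33.975 ≈ 5.829

5.829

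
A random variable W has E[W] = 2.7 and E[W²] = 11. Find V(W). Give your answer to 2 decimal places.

V(W) = 11 − (2.7)² = 3.71

3.71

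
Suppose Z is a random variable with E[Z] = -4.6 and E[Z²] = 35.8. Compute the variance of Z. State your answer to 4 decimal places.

V(Z) = 35.8 − (-4.6)² = 14.64

14.6400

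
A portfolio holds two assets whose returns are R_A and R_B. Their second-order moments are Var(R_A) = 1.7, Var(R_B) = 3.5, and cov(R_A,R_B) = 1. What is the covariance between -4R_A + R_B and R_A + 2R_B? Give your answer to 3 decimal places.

-6.800

cov(-4R_A + R_B, R_A + 2R_B) = (-4)(1)Var(R_A) + (1)(2)Var(R_B) + [(-4)(2) + (1)(1)]cov(R_A,R_B)
= -4·1.7 + 2·3.5 + -7·1 = -6.8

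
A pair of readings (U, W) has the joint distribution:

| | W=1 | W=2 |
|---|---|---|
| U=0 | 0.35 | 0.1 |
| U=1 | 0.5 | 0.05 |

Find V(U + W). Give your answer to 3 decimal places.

E[U] = 0.55,  E[W] = 1.15,  E[UW] = 0.6
V(U) = 0.55 − (0.55)² = 0.2475;  V(W) = 1.45 − (1.15)² = 0.1275
Cov(U,W) = 0.6 − (0.55)(1.15) = -0.0325
V(U + W) = (1)²·0.2475 + (1)²·0.1275 + 2·(1)·(1)·-0.0325 = 0.31

0.310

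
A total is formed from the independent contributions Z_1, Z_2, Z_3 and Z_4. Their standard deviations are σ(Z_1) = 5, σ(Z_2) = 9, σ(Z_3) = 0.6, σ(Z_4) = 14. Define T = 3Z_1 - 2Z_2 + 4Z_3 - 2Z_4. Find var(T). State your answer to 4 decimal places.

1338.7600

var(Z_1) = 25, var(Z_2) = 81, var(Z_3) = 0.36, var(Z_4) = 196
By independence, var(T) = (3)²var(Z_1) + (-2)²var(Z_2) + (4)²var(Z_3) + (-2)²var(Z_4)
= (3)²·25 + (-2)²·81 + (4)²·0.36 + (-2)²·196 = 1338.76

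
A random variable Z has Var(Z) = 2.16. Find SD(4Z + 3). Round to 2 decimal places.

5.88

Var(4Z + 3) = (4)²·2.16 = 34.56
SD(4Z + 3) = √34.56 ≈ 5.88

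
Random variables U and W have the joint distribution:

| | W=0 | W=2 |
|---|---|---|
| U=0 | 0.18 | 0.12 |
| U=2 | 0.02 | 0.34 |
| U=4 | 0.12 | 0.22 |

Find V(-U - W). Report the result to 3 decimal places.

4.006

E[U] = 2.08,  E[W] = 1.36,  E[UW] = 3.12
V(U) = 6.88 − (2.08)² = 2.5536;  V(W) = 2.72 − (1.36)² = 0.8704
Cov(U,W) = 3.12 − (2.08)(1.36) = 0.2912
V(-U - W) = (-1)²·2.5536 + (-1)²·0.8704 + 2·(-1)·(-1)·0.2912 = 4.0064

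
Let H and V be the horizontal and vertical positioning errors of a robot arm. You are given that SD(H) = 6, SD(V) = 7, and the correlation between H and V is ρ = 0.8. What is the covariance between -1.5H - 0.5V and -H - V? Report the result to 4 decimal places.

var(H) = (6)² = 36;  var(V) = (7)² = 49
Cov(H,V) = ρ·SD(H)·SD(V) = 0.8·6·7 = 33.6
Cov(-1.5H - 0.5V, -H - V) = (-1.5)(-1)var(H) + (-0.5)(-1)var(V) + [(-1.5)(-1) + (-0.5)(-1)]Cov(H,V)
= 1.5·36 + 0.5·49 + 2·33.6 = 145.7

145.7000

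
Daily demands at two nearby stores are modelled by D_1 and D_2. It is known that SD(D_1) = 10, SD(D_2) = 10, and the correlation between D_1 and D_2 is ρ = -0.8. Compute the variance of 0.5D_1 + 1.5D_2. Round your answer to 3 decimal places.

130.000

Var(D_1) = (10)² = 100;  Var(D_2) = (10)² = 100
Cov(D_1,D_2) = ρ·SD(D_1)·SD(D_2) = -0.8·10·10 = -80
Var(0.5D_1 + 1.5D_2) = (0.5)²·Var(D_1) + (1.5)²·Var(D_2) + 2·(0.5)·(1.5)·Cov(D_1,D_2)
= 0.25·100 + 2.25·100 + 1.5·-80 = 130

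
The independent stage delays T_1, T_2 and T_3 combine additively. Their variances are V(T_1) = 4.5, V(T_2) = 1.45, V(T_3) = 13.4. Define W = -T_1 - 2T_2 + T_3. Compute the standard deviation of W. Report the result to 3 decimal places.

4.868

By independence, V(W) = (-1)²V(T_1) + (-2)²V(T_2) + (1)²V(T_3)
= (-1)²·4.5 + (-2)²·1.45 + (1)²·13.4 = 23.7
SD(W) = √23.7 ≈ 4.868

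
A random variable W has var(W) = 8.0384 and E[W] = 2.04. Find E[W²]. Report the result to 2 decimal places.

E[W²] = var(W) + (E[W])² = 8.0384 + (2.04)² = 12.2

12.20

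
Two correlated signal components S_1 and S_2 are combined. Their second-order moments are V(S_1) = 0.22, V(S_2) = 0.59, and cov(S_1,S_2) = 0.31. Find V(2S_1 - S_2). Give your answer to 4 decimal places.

V(2S_1 - S_2) = (2)²·V(S_1) + (-1)²·V(S_2) + 2·(2)·(-1)·cov(S_1,S_2)
= 4·0.22 + 1·0.59 + -4·0.31 = 0.23

0.2300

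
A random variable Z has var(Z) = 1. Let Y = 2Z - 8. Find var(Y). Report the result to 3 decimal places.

var(2Z - 8) = (2)²·var(Z) = 4·1 = 4

4.000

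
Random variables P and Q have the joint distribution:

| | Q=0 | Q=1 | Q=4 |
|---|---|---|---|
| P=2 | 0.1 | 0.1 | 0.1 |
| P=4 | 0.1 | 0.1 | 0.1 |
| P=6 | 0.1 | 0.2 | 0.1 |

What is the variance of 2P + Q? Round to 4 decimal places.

13.2000

E[P] = 4.2,  E[Q] = 1.6,  E[PQ] = 6.6
var(P) = 20.4 − (4.2)² = 2.76;  var(Q) = 5.2 − (1.6)² = 2.64
cov(P,Q) = 6.6 − (4.2)(1.6) = -0.12
var(2P + Q) = (2)²·2.76 + (1)²·2.64 + 2·(2)·(1)·-0.12 = 13.2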